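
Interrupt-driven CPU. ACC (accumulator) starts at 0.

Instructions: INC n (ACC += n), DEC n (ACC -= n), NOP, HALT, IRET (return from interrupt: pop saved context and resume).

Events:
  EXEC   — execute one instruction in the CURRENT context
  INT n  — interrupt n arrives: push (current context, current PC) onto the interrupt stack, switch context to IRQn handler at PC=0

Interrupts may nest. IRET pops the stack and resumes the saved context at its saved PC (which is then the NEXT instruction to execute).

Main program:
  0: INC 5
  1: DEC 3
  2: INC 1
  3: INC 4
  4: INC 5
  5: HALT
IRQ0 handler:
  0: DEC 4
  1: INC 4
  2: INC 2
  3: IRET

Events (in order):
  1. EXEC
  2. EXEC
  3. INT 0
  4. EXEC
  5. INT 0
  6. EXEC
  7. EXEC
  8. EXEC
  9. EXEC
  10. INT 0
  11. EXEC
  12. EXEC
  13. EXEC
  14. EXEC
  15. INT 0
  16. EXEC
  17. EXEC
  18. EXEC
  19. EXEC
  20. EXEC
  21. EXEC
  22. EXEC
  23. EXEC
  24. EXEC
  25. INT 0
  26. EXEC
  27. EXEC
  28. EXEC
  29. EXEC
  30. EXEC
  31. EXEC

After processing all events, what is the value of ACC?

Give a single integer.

Event 1 (EXEC): [MAIN] PC=0: INC 5 -> ACC=5
Event 2 (EXEC): [MAIN] PC=1: DEC 3 -> ACC=2
Event 3 (INT 0): INT 0 arrives: push (MAIN, PC=2), enter IRQ0 at PC=0 (depth now 1)
Event 4 (EXEC): [IRQ0] PC=0: DEC 4 -> ACC=-2
Event 5 (INT 0): INT 0 arrives: push (IRQ0, PC=1), enter IRQ0 at PC=0 (depth now 2)
Event 6 (EXEC): [IRQ0] PC=0: DEC 4 -> ACC=-6
Event 7 (EXEC): [IRQ0] PC=1: INC 4 -> ACC=-2
Event 8 (EXEC): [IRQ0] PC=2: INC 2 -> ACC=0
Event 9 (EXEC): [IRQ0] PC=3: IRET -> resume IRQ0 at PC=1 (depth now 1)
Event 10 (INT 0): INT 0 arrives: push (IRQ0, PC=1), enter IRQ0 at PC=0 (depth now 2)
Event 11 (EXEC): [IRQ0] PC=0: DEC 4 -> ACC=-4
Event 12 (EXEC): [IRQ0] PC=1: INC 4 -> ACC=0
Event 13 (EXEC): [IRQ0] PC=2: INC 2 -> ACC=2
Event 14 (EXEC): [IRQ0] PC=3: IRET -> resume IRQ0 at PC=1 (depth now 1)
Event 15 (INT 0): INT 0 arrives: push (IRQ0, PC=1), enter IRQ0 at PC=0 (depth now 2)
Event 16 (EXEC): [IRQ0] PC=0: DEC 4 -> ACC=-2
Event 17 (EXEC): [IRQ0] PC=1: INC 4 -> ACC=2
Event 18 (EXEC): [IRQ0] PC=2: INC 2 -> ACC=4
Event 19 (EXEC): [IRQ0] PC=3: IRET -> resume IRQ0 at PC=1 (depth now 1)
Event 20 (EXEC): [IRQ0] PC=1: INC 4 -> ACC=8
Event 21 (EXEC): [IRQ0] PC=2: INC 2 -> ACC=10
Event 22 (EXEC): [IRQ0] PC=3: IRET -> resume MAIN at PC=2 (depth now 0)
Event 23 (EXEC): [MAIN] PC=2: INC 1 -> ACC=11
Event 24 (EXEC): [MAIN] PC=3: INC 4 -> ACC=15
Event 25 (INT 0): INT 0 arrives: push (MAIN, PC=4), enter IRQ0 at PC=0 (depth now 1)
Event 26 (EXEC): [IRQ0] PC=0: DEC 4 -> ACC=11
Event 27 (EXEC): [IRQ0] PC=1: INC 4 -> ACC=15
Event 28 (EXEC): [IRQ0] PC=2: INC 2 -> ACC=17
Event 29 (EXEC): [IRQ0] PC=3: IRET -> resume MAIN at PC=4 (depth now 0)
Event 30 (EXEC): [MAIN] PC=4: INC 5 -> ACC=22
Event 31 (EXEC): [MAIN] PC=5: HALT

Answer: 22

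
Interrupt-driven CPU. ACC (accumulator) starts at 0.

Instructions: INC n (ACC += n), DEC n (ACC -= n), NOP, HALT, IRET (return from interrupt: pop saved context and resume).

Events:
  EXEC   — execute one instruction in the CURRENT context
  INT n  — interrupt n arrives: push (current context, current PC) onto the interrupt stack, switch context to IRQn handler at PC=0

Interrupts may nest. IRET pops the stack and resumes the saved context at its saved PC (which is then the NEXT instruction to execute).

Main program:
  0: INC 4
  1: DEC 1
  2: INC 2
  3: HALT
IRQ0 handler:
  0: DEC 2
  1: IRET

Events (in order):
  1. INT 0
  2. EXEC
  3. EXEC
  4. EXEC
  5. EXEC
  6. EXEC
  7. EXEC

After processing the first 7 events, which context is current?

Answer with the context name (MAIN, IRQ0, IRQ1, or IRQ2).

Answer: MAIN

Derivation:
Event 1 (INT 0): INT 0 arrives: push (MAIN, PC=0), enter IRQ0 at PC=0 (depth now 1)
Event 2 (EXEC): [IRQ0] PC=0: DEC 2 -> ACC=-2
Event 3 (EXEC): [IRQ0] PC=1: IRET -> resume MAIN at PC=0 (depth now 0)
Event 4 (EXEC): [MAIN] PC=0: INC 4 -> ACC=2
Event 5 (EXEC): [MAIN] PC=1: DEC 1 -> ACC=1
Event 6 (EXEC): [MAIN] PC=2: INC 2 -> ACC=3
Event 7 (EXEC): [MAIN] PC=3: HALT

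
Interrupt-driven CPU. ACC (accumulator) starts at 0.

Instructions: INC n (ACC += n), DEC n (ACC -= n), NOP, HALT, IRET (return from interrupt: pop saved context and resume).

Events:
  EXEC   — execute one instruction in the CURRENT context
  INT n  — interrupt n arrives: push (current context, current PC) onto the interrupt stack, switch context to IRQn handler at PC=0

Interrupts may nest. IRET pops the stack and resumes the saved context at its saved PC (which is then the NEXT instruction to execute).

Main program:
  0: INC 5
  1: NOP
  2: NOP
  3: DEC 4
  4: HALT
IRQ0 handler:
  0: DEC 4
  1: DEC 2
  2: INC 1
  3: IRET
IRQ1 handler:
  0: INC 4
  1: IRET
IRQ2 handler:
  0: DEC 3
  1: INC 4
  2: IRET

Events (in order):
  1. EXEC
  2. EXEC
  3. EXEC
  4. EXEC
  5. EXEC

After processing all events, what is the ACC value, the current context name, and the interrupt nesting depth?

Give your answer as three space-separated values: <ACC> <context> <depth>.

Answer: 1 MAIN 0

Derivation:
Event 1 (EXEC): [MAIN] PC=0: INC 5 -> ACC=5
Event 2 (EXEC): [MAIN] PC=1: NOP
Event 3 (EXEC): [MAIN] PC=2: NOP
Event 4 (EXEC): [MAIN] PC=3: DEC 4 -> ACC=1
Event 5 (EXEC): [MAIN] PC=4: HALT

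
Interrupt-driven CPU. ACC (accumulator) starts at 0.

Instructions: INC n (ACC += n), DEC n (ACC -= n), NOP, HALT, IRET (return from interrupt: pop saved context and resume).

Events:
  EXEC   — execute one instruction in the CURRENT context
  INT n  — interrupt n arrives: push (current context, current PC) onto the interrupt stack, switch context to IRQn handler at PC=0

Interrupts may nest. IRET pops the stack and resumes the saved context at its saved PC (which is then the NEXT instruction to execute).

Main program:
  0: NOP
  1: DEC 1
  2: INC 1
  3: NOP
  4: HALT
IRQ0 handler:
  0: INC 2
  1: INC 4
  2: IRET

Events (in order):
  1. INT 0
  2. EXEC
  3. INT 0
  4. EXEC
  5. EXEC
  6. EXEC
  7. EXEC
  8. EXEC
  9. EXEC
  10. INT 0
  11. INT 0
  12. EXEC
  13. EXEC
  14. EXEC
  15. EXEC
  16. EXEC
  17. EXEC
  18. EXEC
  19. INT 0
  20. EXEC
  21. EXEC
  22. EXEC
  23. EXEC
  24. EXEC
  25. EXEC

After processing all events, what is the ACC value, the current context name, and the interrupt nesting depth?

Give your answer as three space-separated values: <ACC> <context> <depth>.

Answer: 30 MAIN 0

Derivation:
Event 1 (INT 0): INT 0 arrives: push (MAIN, PC=0), enter IRQ0 at PC=0 (depth now 1)
Event 2 (EXEC): [IRQ0] PC=0: INC 2 -> ACC=2
Event 3 (INT 0): INT 0 arrives: push (IRQ0, PC=1), enter IRQ0 at PC=0 (depth now 2)
Event 4 (EXEC): [IRQ0] PC=0: INC 2 -> ACC=4
Event 5 (EXEC): [IRQ0] PC=1: INC 4 -> ACC=8
Event 6 (EXEC): [IRQ0] PC=2: IRET -> resume IRQ0 at PC=1 (depth now 1)
Event 7 (EXEC): [IRQ0] PC=1: INC 4 -> ACC=12
Event 8 (EXEC): [IRQ0] PC=2: IRET -> resume MAIN at PC=0 (depth now 0)
Event 9 (EXEC): [MAIN] PC=0: NOP
Event 10 (INT 0): INT 0 arrives: push (MAIN, PC=1), enter IRQ0 at PC=0 (depth now 1)
Event 11 (INT 0): INT 0 arrives: push (IRQ0, PC=0), enter IRQ0 at PC=0 (depth now 2)
Event 12 (EXEC): [IRQ0] PC=0: INC 2 -> ACC=14
Event 13 (EXEC): [IRQ0] PC=1: INC 4 -> ACC=18
Event 14 (EXEC): [IRQ0] PC=2: IRET -> resume IRQ0 at PC=0 (depth now 1)
Event 15 (EXEC): [IRQ0] PC=0: INC 2 -> ACC=20
Event 16 (EXEC): [IRQ0] PC=1: INC 4 -> ACC=24
Event 17 (EXEC): [IRQ0] PC=2: IRET -> resume MAIN at PC=1 (depth now 0)
Event 18 (EXEC): [MAIN] PC=1: DEC 1 -> ACC=23
Event 19 (INT 0): INT 0 arrives: push (MAIN, PC=2), enter IRQ0 at PC=0 (depth now 1)
Event 20 (EXEC): [IRQ0] PC=0: INC 2 -> ACC=25
Event 21 (EXEC): [IRQ0] PC=1: INC 4 -> ACC=29
Event 22 (EXEC): [IRQ0] PC=2: IRET -> resume MAIN at PC=2 (depth now 0)
Event 23 (EXEC): [MAIN] PC=2: INC 1 -> ACC=30
Event 24 (EXEC): [MAIN] PC=3: NOP
Event 25 (EXEC): [MAIN] PC=4: HALT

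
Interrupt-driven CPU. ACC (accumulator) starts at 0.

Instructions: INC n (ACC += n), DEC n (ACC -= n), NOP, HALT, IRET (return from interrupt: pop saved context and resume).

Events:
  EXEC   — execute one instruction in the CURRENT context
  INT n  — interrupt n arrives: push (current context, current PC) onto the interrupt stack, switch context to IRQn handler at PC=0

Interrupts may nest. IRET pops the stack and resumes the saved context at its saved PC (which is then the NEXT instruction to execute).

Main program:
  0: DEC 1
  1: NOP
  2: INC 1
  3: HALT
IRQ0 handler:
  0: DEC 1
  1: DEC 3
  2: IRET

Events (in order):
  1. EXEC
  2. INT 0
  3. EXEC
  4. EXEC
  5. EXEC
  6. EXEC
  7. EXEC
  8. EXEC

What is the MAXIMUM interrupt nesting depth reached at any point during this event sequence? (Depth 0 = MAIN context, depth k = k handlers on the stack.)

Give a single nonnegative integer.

Answer: 1

Derivation:
Event 1 (EXEC): [MAIN] PC=0: DEC 1 -> ACC=-1 [depth=0]
Event 2 (INT 0): INT 0 arrives: push (MAIN, PC=1), enter IRQ0 at PC=0 (depth now 1) [depth=1]
Event 3 (EXEC): [IRQ0] PC=0: DEC 1 -> ACC=-2 [depth=1]
Event 4 (EXEC): [IRQ0] PC=1: DEC 3 -> ACC=-5 [depth=1]
Event 5 (EXEC): [IRQ0] PC=2: IRET -> resume MAIN at PC=1 (depth now 0) [depth=0]
Event 6 (EXEC): [MAIN] PC=1: NOP [depth=0]
Event 7 (EXEC): [MAIN] PC=2: INC 1 -> ACC=-4 [depth=0]
Event 8 (EXEC): [MAIN] PC=3: HALT [depth=0]
Max depth observed: 1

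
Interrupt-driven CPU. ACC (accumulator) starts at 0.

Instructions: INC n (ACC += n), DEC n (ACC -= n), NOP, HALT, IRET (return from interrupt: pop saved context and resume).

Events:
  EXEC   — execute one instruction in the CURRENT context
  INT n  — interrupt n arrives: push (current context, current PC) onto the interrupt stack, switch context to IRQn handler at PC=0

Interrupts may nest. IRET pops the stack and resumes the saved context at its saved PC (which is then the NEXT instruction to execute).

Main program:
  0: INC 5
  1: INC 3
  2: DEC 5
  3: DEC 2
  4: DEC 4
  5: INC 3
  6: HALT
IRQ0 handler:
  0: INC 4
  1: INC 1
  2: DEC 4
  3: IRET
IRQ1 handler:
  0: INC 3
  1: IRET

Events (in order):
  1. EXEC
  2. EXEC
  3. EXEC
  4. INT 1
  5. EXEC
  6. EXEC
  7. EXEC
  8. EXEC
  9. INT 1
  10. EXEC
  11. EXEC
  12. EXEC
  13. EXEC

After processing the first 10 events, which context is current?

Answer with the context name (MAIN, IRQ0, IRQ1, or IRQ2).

Answer: IRQ1

Derivation:
Event 1 (EXEC): [MAIN] PC=0: INC 5 -> ACC=5
Event 2 (EXEC): [MAIN] PC=1: INC 3 -> ACC=8
Event 3 (EXEC): [MAIN] PC=2: DEC 5 -> ACC=3
Event 4 (INT 1): INT 1 arrives: push (MAIN, PC=3), enter IRQ1 at PC=0 (depth now 1)
Event 5 (EXEC): [IRQ1] PC=0: INC 3 -> ACC=6
Event 6 (EXEC): [IRQ1] PC=1: IRET -> resume MAIN at PC=3 (depth now 0)
Event 7 (EXEC): [MAIN] PC=3: DEC 2 -> ACC=4
Event 8 (EXEC): [MAIN] PC=4: DEC 4 -> ACC=0
Event 9 (INT 1): INT 1 arrives: push (MAIN, PC=5), enter IRQ1 at PC=0 (depth now 1)
Event 10 (EXEC): [IRQ1] PC=0: INC 3 -> ACC=3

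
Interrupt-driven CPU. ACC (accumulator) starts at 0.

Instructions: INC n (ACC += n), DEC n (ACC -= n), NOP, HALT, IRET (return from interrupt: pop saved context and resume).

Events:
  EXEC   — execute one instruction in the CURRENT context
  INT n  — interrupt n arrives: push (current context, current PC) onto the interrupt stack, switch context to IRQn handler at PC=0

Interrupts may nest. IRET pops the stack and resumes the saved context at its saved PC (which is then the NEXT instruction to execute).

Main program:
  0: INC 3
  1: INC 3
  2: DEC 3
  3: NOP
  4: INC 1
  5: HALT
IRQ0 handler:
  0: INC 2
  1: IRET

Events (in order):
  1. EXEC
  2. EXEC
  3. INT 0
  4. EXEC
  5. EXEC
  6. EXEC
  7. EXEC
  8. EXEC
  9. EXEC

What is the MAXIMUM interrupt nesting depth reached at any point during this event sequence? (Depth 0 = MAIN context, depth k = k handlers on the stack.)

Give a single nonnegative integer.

Event 1 (EXEC): [MAIN] PC=0: INC 3 -> ACC=3 [depth=0]
Event 2 (EXEC): [MAIN] PC=1: INC 3 -> ACC=6 [depth=0]
Event 3 (INT 0): INT 0 arrives: push (MAIN, PC=2), enter IRQ0 at PC=0 (depth now 1) [depth=1]
Event 4 (EXEC): [IRQ0] PC=0: INC 2 -> ACC=8 [depth=1]
Event 5 (EXEC): [IRQ0] PC=1: IRET -> resume MAIN at PC=2 (depth now 0) [depth=0]
Event 6 (EXEC): [MAIN] PC=2: DEC 3 -> ACC=5 [depth=0]
Event 7 (EXEC): [MAIN] PC=3: NOP [depth=0]
Event 8 (EXEC): [MAIN] PC=4: INC 1 -> ACC=6 [depth=0]
Event 9 (EXEC): [MAIN] PC=5: HALT [depth=0]
Max depth observed: 1

Answer: 1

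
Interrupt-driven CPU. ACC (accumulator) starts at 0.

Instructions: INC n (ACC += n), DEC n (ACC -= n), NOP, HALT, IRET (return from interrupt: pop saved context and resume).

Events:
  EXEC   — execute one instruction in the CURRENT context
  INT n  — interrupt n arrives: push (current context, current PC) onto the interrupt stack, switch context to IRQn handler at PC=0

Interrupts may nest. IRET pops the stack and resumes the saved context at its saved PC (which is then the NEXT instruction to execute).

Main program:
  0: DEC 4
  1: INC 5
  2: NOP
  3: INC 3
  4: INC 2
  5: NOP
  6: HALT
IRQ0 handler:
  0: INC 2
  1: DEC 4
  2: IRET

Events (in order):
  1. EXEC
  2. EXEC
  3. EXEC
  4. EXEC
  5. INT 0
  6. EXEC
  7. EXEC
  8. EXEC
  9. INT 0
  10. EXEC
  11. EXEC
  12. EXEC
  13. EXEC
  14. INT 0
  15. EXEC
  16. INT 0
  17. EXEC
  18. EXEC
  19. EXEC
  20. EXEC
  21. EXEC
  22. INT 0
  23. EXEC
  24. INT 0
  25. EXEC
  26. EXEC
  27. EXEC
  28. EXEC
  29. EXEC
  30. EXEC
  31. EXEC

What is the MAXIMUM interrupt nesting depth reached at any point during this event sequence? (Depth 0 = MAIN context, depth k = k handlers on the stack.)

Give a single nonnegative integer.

Event 1 (EXEC): [MAIN] PC=0: DEC 4 -> ACC=-4 [depth=0]
Event 2 (EXEC): [MAIN] PC=1: INC 5 -> ACC=1 [depth=0]
Event 3 (EXEC): [MAIN] PC=2: NOP [depth=0]
Event 4 (EXEC): [MAIN] PC=3: INC 3 -> ACC=4 [depth=0]
Event 5 (INT 0): INT 0 arrives: push (MAIN, PC=4), enter IRQ0 at PC=0 (depth now 1) [depth=1]
Event 6 (EXEC): [IRQ0] PC=0: INC 2 -> ACC=6 [depth=1]
Event 7 (EXEC): [IRQ0] PC=1: DEC 4 -> ACC=2 [depth=1]
Event 8 (EXEC): [IRQ0] PC=2: IRET -> resume MAIN at PC=4 (depth now 0) [depth=0]
Event 9 (INT 0): INT 0 arrives: push (MAIN, PC=4), enter IRQ0 at PC=0 (depth now 1) [depth=1]
Event 10 (EXEC): [IRQ0] PC=0: INC 2 -> ACC=4 [depth=1]
Event 11 (EXEC): [IRQ0] PC=1: DEC 4 -> ACC=0 [depth=1]
Event 12 (EXEC): [IRQ0] PC=2: IRET -> resume MAIN at PC=4 (depth now 0) [depth=0]
Event 13 (EXEC): [MAIN] PC=4: INC 2 -> ACC=2 [depth=0]
Event 14 (INT 0): INT 0 arrives: push (MAIN, PC=5), enter IRQ0 at PC=0 (depth now 1) [depth=1]
Event 15 (EXEC): [IRQ0] PC=0: INC 2 -> ACC=4 [depth=1]
Event 16 (INT 0): INT 0 arrives: push (IRQ0, PC=1), enter IRQ0 at PC=0 (depth now 2) [depth=2]
Event 17 (EXEC): [IRQ0] PC=0: INC 2 -> ACC=6 [depth=2]
Event 18 (EXEC): [IRQ0] PC=1: DEC 4 -> ACC=2 [depth=2]
Event 19 (EXEC): [IRQ0] PC=2: IRET -> resume IRQ0 at PC=1 (depth now 1) [depth=1]
Event 20 (EXEC): [IRQ0] PC=1: DEC 4 -> ACC=-2 [depth=1]
Event 21 (EXEC): [IRQ0] PC=2: IRET -> resume MAIN at PC=5 (depth now 0) [depth=0]
Event 22 (INT 0): INT 0 arrives: push (MAIN, PC=5), enter IRQ0 at PC=0 (depth now 1) [depth=1]
Event 23 (EXEC): [IRQ0] PC=0: INC 2 -> ACC=0 [depth=1]
Event 24 (INT 0): INT 0 arrives: push (IRQ0, PC=1), enter IRQ0 at PC=0 (depth now 2) [depth=2]
Event 25 (EXEC): [IRQ0] PC=0: INC 2 -> ACC=2 [depth=2]
Event 26 (EXEC): [IRQ0] PC=1: DEC 4 -> ACC=-2 [depth=2]
Event 27 (EXEC): [IRQ0] PC=2: IRET -> resume IRQ0 at PC=1 (depth now 1) [depth=1]
Event 28 (EXEC): [IRQ0] PC=1: DEC 4 -> ACC=-6 [depth=1]
Event 29 (EXEC): [IRQ0] PC=2: IRET -> resume MAIN at PC=5 (depth now 0) [depth=0]
Event 30 (EXEC): [MAIN] PC=5: NOP [depth=0]
Event 31 (EXEC): [MAIN] PC=6: HALT [depth=0]
Max depth observed: 2

Answer: 2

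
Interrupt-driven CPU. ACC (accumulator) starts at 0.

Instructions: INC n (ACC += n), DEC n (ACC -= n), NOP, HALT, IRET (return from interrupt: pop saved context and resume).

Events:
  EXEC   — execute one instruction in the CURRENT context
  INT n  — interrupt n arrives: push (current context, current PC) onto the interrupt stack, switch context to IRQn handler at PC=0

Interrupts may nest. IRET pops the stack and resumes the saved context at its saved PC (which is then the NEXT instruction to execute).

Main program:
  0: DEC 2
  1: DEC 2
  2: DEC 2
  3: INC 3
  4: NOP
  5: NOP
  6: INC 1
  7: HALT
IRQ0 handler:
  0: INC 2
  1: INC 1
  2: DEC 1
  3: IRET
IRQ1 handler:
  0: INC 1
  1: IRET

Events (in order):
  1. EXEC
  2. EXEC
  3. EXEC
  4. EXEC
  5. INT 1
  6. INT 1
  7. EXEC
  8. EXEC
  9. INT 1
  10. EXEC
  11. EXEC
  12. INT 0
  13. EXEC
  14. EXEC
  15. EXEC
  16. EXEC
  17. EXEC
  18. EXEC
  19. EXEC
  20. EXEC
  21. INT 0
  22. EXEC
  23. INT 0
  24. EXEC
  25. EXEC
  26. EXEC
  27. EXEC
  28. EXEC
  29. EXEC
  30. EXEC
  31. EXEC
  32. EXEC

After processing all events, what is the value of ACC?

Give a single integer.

Answer: 7

Derivation:
Event 1 (EXEC): [MAIN] PC=0: DEC 2 -> ACC=-2
Event 2 (EXEC): [MAIN] PC=1: DEC 2 -> ACC=-4
Event 3 (EXEC): [MAIN] PC=2: DEC 2 -> ACC=-6
Event 4 (EXEC): [MAIN] PC=3: INC 3 -> ACC=-3
Event 5 (INT 1): INT 1 arrives: push (MAIN, PC=4), enter IRQ1 at PC=0 (depth now 1)
Event 6 (INT 1): INT 1 arrives: push (IRQ1, PC=0), enter IRQ1 at PC=0 (depth now 2)
Event 7 (EXEC): [IRQ1] PC=0: INC 1 -> ACC=-2
Event 8 (EXEC): [IRQ1] PC=1: IRET -> resume IRQ1 at PC=0 (depth now 1)
Event 9 (INT 1): INT 1 arrives: push (IRQ1, PC=0), enter IRQ1 at PC=0 (depth now 2)
Event 10 (EXEC): [IRQ1] PC=0: INC 1 -> ACC=-1
Event 11 (EXEC): [IRQ1] PC=1: IRET -> resume IRQ1 at PC=0 (depth now 1)
Event 12 (INT 0): INT 0 arrives: push (IRQ1, PC=0), enter IRQ0 at PC=0 (depth now 2)
Event 13 (EXEC): [IRQ0] PC=0: INC 2 -> ACC=1
Event 14 (EXEC): [IRQ0] PC=1: INC 1 -> ACC=2
Event 15 (EXEC): [IRQ0] PC=2: DEC 1 -> ACC=1
Event 16 (EXEC): [IRQ0] PC=3: IRET -> resume IRQ1 at PC=0 (depth now 1)
Event 17 (EXEC): [IRQ1] PC=0: INC 1 -> ACC=2
Event 18 (EXEC): [IRQ1] PC=1: IRET -> resume MAIN at PC=4 (depth now 0)
Event 19 (EXEC): [MAIN] PC=4: NOP
Event 20 (EXEC): [MAIN] PC=5: NOP
Event 21 (INT 0): INT 0 arrives: push (MAIN, PC=6), enter IRQ0 at PC=0 (depth now 1)
Event 22 (EXEC): [IRQ0] PC=0: INC 2 -> ACC=4
Event 23 (INT 0): INT 0 arrives: push (IRQ0, PC=1), enter IRQ0 at PC=0 (depth now 2)
Event 24 (EXEC): [IRQ0] PC=0: INC 2 -> ACC=6
Event 25 (EXEC): [IRQ0] PC=1: INC 1 -> ACC=7
Event 26 (EXEC): [IRQ0] PC=2: DEC 1 -> ACC=6
Event 27 (EXEC): [IRQ0] PC=3: IRET -> resume IRQ0 at PC=1 (depth now 1)
Event 28 (EXEC): [IRQ0] PC=1: INC 1 -> ACC=7
Event 29 (EXEC): [IRQ0] PC=2: DEC 1 -> ACC=6
Event 30 (EXEC): [IRQ0] PC=3: IRET -> resume MAIN at PC=6 (depth now 0)
Event 31 (EXEC): [MAIN] PC=6: INC 1 -> ACC=7
Event 32 (EXEC): [MAIN] PC=7: HALT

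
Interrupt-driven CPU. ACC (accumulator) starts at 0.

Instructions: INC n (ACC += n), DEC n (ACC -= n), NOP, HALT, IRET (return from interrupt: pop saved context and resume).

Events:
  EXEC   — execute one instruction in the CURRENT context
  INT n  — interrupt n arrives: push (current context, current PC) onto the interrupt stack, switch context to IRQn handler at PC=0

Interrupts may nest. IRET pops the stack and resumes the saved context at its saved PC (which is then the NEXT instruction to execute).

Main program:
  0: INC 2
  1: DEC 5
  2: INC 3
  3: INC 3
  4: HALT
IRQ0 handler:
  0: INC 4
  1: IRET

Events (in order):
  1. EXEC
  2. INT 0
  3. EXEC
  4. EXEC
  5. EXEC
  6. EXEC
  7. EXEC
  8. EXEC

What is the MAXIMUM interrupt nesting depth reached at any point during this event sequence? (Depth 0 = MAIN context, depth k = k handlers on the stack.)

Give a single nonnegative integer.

Answer: 1

Derivation:
Event 1 (EXEC): [MAIN] PC=0: INC 2 -> ACC=2 [depth=0]
Event 2 (INT 0): INT 0 arrives: push (MAIN, PC=1), enter IRQ0 at PC=0 (depth now 1) [depth=1]
Event 3 (EXEC): [IRQ0] PC=0: INC 4 -> ACC=6 [depth=1]
Event 4 (EXEC): [IRQ0] PC=1: IRET -> resume MAIN at PC=1 (depth now 0) [depth=0]
Event 5 (EXEC): [MAIN] PC=1: DEC 5 -> ACC=1 [depth=0]
Event 6 (EXEC): [MAIN] PC=2: INC 3 -> ACC=4 [depth=0]
Event 7 (EXEC): [MAIN] PC=3: INC 3 -> ACC=7 [depth=0]
Event 8 (EXEC): [MAIN] PC=4: HALT [depth=0]
Max depth observed: 1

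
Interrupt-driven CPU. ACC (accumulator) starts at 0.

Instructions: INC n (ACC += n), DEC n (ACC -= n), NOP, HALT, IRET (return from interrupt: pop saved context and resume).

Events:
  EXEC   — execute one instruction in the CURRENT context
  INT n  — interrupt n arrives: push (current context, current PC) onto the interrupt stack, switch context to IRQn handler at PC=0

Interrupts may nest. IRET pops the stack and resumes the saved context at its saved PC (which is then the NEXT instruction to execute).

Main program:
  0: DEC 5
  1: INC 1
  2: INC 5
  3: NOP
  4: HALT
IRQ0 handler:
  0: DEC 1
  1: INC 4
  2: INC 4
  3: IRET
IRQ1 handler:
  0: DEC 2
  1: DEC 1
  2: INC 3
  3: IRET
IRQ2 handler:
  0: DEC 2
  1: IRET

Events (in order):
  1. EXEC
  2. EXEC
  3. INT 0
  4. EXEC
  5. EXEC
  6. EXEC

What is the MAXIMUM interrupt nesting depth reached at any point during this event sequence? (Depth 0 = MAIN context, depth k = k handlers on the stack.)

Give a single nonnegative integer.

Event 1 (EXEC): [MAIN] PC=0: DEC 5 -> ACC=-5 [depth=0]
Event 2 (EXEC): [MAIN] PC=1: INC 1 -> ACC=-4 [depth=0]
Event 3 (INT 0): INT 0 arrives: push (MAIN, PC=2), enter IRQ0 at PC=0 (depth now 1) [depth=1]
Event 4 (EXEC): [IRQ0] PC=0: DEC 1 -> ACC=-5 [depth=1]
Event 5 (EXEC): [IRQ0] PC=1: INC 4 -> ACC=-1 [depth=1]
Event 6 (EXEC): [IRQ0] PC=2: INC 4 -> ACC=3 [depth=1]
Max depth observed: 1

Answer: 1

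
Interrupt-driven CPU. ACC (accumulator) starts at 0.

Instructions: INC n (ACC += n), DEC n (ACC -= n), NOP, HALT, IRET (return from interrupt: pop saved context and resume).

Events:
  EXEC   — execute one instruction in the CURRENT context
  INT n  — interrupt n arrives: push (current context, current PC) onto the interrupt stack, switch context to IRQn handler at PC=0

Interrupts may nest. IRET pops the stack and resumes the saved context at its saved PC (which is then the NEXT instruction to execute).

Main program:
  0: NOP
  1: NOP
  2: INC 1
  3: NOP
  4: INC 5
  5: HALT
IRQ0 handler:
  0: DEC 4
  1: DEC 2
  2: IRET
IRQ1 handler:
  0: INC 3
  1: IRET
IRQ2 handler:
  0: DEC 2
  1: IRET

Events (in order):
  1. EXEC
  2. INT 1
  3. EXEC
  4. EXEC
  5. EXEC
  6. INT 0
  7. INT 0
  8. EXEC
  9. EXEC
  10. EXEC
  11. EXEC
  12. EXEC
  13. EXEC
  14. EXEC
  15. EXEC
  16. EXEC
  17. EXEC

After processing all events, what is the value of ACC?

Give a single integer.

Event 1 (EXEC): [MAIN] PC=0: NOP
Event 2 (INT 1): INT 1 arrives: push (MAIN, PC=1), enter IRQ1 at PC=0 (depth now 1)
Event 3 (EXEC): [IRQ1] PC=0: INC 3 -> ACC=3
Event 4 (EXEC): [IRQ1] PC=1: IRET -> resume MAIN at PC=1 (depth now 0)
Event 5 (EXEC): [MAIN] PC=1: NOP
Event 6 (INT 0): INT 0 arrives: push (MAIN, PC=2), enter IRQ0 at PC=0 (depth now 1)
Event 7 (INT 0): INT 0 arrives: push (IRQ0, PC=0), enter IRQ0 at PC=0 (depth now 2)
Event 8 (EXEC): [IRQ0] PC=0: DEC 4 -> ACC=-1
Event 9 (EXEC): [IRQ0] PC=1: DEC 2 -> ACC=-3
Event 10 (EXEC): [IRQ0] PC=2: IRET -> resume IRQ0 at PC=0 (depth now 1)
Event 11 (EXEC): [IRQ0] PC=0: DEC 4 -> ACC=-7
Event 12 (EXEC): [IRQ0] PC=1: DEC 2 -> ACC=-9
Event 13 (EXEC): [IRQ0] PC=2: IRET -> resume MAIN at PC=2 (depth now 0)
Event 14 (EXEC): [MAIN] PC=2: INC 1 -> ACC=-8
Event 15 (EXEC): [MAIN] PC=3: NOP
Event 16 (EXEC): [MAIN] PC=4: INC 5 -> ACC=-3
Event 17 (EXEC): [MAIN] PC=5: HALT

Answer: -3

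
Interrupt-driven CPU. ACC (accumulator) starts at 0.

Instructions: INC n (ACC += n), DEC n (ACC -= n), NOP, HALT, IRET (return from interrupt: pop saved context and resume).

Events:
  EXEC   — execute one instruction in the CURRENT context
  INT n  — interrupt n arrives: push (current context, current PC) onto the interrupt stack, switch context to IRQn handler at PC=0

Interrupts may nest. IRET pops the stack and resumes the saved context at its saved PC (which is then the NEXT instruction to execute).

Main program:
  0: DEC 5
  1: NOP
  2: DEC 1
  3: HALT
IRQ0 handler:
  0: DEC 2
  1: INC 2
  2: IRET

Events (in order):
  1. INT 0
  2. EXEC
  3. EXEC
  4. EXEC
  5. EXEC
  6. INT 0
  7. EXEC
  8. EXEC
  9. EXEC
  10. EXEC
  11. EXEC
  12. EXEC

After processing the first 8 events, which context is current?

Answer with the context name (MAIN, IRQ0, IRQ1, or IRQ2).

Answer: IRQ0

Derivation:
Event 1 (INT 0): INT 0 arrives: push (MAIN, PC=0), enter IRQ0 at PC=0 (depth now 1)
Event 2 (EXEC): [IRQ0] PC=0: DEC 2 -> ACC=-2
Event 3 (EXEC): [IRQ0] PC=1: INC 2 -> ACC=0
Event 4 (EXEC): [IRQ0] PC=2: IRET -> resume MAIN at PC=0 (depth now 0)
Event 5 (EXEC): [MAIN] PC=0: DEC 5 -> ACC=-5
Event 6 (INT 0): INT 0 arrives: push (MAIN, PC=1), enter IRQ0 at PC=0 (depth now 1)
Event 7 (EXEC): [IRQ0] PC=0: DEC 2 -> ACC=-7
Event 8 (EXEC): [IRQ0] PC=1: INC 2 -> ACC=-5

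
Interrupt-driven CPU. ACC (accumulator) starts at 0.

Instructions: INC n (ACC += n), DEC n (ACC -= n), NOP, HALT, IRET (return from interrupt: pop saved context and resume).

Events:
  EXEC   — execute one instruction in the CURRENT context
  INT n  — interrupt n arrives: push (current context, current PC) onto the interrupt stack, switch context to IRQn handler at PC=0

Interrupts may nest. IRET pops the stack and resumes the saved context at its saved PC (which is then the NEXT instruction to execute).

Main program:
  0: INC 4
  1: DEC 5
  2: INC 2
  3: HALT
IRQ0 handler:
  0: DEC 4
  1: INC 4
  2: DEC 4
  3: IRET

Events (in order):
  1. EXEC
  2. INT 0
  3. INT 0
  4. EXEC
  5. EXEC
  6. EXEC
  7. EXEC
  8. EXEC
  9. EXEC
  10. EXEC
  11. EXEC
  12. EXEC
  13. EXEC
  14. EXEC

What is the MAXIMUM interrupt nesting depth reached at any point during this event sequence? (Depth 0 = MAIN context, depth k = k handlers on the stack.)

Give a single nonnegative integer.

Event 1 (EXEC): [MAIN] PC=0: INC 4 -> ACC=4 [depth=0]
Event 2 (INT 0): INT 0 arrives: push (MAIN, PC=1), enter IRQ0 at PC=0 (depth now 1) [depth=1]
Event 3 (INT 0): INT 0 arrives: push (IRQ0, PC=0), enter IRQ0 at PC=0 (depth now 2) [depth=2]
Event 4 (EXEC): [IRQ0] PC=0: DEC 4 -> ACC=0 [depth=2]
Event 5 (EXEC): [IRQ0] PC=1: INC 4 -> ACC=4 [depth=2]
Event 6 (EXEC): [IRQ0] PC=2: DEC 4 -> ACC=0 [depth=2]
Event 7 (EXEC): [IRQ0] PC=3: IRET -> resume IRQ0 at PC=0 (depth now 1) [depth=1]
Event 8 (EXEC): [IRQ0] PC=0: DEC 4 -> ACC=-4 [depth=1]
Event 9 (EXEC): [IRQ0] PC=1: INC 4 -> ACC=0 [depth=1]
Event 10 (EXEC): [IRQ0] PC=2: DEC 4 -> ACC=-4 [depth=1]
Event 11 (EXEC): [IRQ0] PC=3: IRET -> resume MAIN at PC=1 (depth now 0) [depth=0]
Event 12 (EXEC): [MAIN] PC=1: DEC 5 -> ACC=-9 [depth=0]
Event 13 (EXEC): [MAIN] PC=2: INC 2 -> ACC=-7 [depth=0]
Event 14 (EXEC): [MAIN] PC=3: HALT [depth=0]
Max depth observed: 2

Answer: 2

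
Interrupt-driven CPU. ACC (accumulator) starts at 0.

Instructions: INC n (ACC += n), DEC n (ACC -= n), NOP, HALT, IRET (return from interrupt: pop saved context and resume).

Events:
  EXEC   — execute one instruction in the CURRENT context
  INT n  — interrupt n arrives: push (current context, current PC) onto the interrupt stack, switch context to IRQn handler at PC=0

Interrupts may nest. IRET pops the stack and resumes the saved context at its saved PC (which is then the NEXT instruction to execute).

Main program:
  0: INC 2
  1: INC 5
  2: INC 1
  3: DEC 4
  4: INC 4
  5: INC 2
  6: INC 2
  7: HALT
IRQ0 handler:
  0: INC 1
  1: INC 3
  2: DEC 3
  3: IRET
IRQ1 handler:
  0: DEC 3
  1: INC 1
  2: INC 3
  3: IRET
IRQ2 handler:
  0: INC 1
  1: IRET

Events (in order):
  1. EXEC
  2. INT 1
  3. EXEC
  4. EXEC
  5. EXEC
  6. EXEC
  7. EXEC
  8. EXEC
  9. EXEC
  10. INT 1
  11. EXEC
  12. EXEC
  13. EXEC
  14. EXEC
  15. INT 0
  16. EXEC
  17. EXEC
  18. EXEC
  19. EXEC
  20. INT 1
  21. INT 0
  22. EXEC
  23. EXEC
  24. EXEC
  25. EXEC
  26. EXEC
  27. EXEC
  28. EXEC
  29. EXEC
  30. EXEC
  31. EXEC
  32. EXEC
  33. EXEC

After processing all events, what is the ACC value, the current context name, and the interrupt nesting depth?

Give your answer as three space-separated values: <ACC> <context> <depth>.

Event 1 (EXEC): [MAIN] PC=0: INC 2 -> ACC=2
Event 2 (INT 1): INT 1 arrives: push (MAIN, PC=1), enter IRQ1 at PC=0 (depth now 1)
Event 3 (EXEC): [IRQ1] PC=0: DEC 3 -> ACC=-1
Event 4 (EXEC): [IRQ1] PC=1: INC 1 -> ACC=0
Event 5 (EXEC): [IRQ1] PC=2: INC 3 -> ACC=3
Event 6 (EXEC): [IRQ1] PC=3: IRET -> resume MAIN at PC=1 (depth now 0)
Event 7 (EXEC): [MAIN] PC=1: INC 5 -> ACC=8
Event 8 (EXEC): [MAIN] PC=2: INC 1 -> ACC=9
Event 9 (EXEC): [MAIN] PC=3: DEC 4 -> ACC=5
Event 10 (INT 1): INT 1 arrives: push (MAIN, PC=4), enter IRQ1 at PC=0 (depth now 1)
Event 11 (EXEC): [IRQ1] PC=0: DEC 3 -> ACC=2
Event 12 (EXEC): [IRQ1] PC=1: INC 1 -> ACC=3
Event 13 (EXEC): [IRQ1] PC=2: INC 3 -> ACC=6
Event 14 (EXEC): [IRQ1] PC=3: IRET -> resume MAIN at PC=4 (depth now 0)
Event 15 (INT 0): INT 0 arrives: push (MAIN, PC=4), enter IRQ0 at PC=0 (depth now 1)
Event 16 (EXEC): [IRQ0] PC=0: INC 1 -> ACC=7
Event 17 (EXEC): [IRQ0] PC=1: INC 3 -> ACC=10
Event 18 (EXEC): [IRQ0] PC=2: DEC 3 -> ACC=7
Event 19 (EXEC): [IRQ0] PC=3: IRET -> resume MAIN at PC=4 (depth now 0)
Event 20 (INT 1): INT 1 arrives: push (MAIN, PC=4), enter IRQ1 at PC=0 (depth now 1)
Event 21 (INT 0): INT 0 arrives: push (IRQ1, PC=0), enter IRQ0 at PC=0 (depth now 2)
Event 22 (EXEC): [IRQ0] PC=0: INC 1 -> ACC=8
Event 23 (EXEC): [IRQ0] PC=1: INC 3 -> ACC=11
Event 24 (EXEC): [IRQ0] PC=2: DEC 3 -> ACC=8
Event 25 (EXEC): [IRQ0] PC=3: IRET -> resume IRQ1 at PC=0 (depth now 1)
Event 26 (EXEC): [IRQ1] PC=0: DEC 3 -> ACC=5
Event 27 (EXEC): [IRQ1] PC=1: INC 1 -> ACC=6
Event 28 (EXEC): [IRQ1] PC=2: INC 3 -> ACC=9
Event 29 (EXEC): [IRQ1] PC=3: IRET -> resume MAIN at PC=4 (depth now 0)
Event 30 (EXEC): [MAIN] PC=4: INC 4 -> ACC=13
Event 31 (EXEC): [MAIN] PC=5: INC 2 -> ACC=15
Event 32 (EXEC): [MAIN] PC=6: INC 2 -> ACC=17
Event 33 (EXEC): [MAIN] PC=7: HALT

Answer: 17 MAIN 0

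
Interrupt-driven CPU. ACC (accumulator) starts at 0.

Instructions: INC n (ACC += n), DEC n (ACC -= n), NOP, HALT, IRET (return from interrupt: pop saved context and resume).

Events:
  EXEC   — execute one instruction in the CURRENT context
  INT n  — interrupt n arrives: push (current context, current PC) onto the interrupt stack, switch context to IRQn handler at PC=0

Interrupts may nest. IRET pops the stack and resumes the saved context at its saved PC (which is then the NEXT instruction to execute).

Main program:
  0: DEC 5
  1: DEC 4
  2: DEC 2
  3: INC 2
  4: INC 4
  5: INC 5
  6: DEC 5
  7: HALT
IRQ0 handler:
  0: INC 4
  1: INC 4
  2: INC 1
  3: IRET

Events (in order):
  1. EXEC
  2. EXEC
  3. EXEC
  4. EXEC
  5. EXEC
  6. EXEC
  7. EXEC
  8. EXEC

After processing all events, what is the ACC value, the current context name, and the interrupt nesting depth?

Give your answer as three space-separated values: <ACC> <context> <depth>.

Answer: -5 MAIN 0

Derivation:
Event 1 (EXEC): [MAIN] PC=0: DEC 5 -> ACC=-5
Event 2 (EXEC): [MAIN] PC=1: DEC 4 -> ACC=-9
Event 3 (EXEC): [MAIN] PC=2: DEC 2 -> ACC=-11
Event 4 (EXEC): [MAIN] PC=3: INC 2 -> ACC=-9
Event 5 (EXEC): [MAIN] PC=4: INC 4 -> ACC=-5
Event 6 (EXEC): [MAIN] PC=5: INC 5 -> ACC=0
Event 7 (EXEC): [MAIN] PC=6: DEC 5 -> ACC=-5
Event 8 (EXEC): [MAIN] PC=7: HALT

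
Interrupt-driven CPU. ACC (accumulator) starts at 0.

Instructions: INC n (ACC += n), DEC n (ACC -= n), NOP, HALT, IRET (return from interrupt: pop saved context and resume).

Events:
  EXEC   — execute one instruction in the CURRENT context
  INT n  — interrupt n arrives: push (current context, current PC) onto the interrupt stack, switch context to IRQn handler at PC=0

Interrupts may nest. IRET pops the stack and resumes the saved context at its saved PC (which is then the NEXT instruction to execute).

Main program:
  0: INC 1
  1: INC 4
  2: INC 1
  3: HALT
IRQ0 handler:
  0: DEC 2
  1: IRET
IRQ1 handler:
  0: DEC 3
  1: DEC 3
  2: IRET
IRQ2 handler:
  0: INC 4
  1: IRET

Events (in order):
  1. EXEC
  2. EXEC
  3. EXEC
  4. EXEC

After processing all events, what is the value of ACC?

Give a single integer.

Event 1 (EXEC): [MAIN] PC=0: INC 1 -> ACC=1
Event 2 (EXEC): [MAIN] PC=1: INC 4 -> ACC=5
Event 3 (EXEC): [MAIN] PC=2: INC 1 -> ACC=6
Event 4 (EXEC): [MAIN] PC=3: HALT

Answer: 6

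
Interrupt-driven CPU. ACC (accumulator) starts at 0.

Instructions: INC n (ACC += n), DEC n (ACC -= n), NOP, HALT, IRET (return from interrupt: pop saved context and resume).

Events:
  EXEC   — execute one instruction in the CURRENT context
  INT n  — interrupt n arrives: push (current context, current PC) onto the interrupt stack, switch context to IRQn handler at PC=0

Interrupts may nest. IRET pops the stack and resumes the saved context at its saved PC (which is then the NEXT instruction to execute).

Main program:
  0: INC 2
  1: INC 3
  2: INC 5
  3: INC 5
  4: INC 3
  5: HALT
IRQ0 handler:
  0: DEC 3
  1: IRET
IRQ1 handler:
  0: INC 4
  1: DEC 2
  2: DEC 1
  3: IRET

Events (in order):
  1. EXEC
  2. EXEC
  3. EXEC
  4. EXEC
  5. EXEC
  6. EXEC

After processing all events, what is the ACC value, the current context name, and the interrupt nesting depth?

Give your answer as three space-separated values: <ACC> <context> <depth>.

Event 1 (EXEC): [MAIN] PC=0: INC 2 -> ACC=2
Event 2 (EXEC): [MAIN] PC=1: INC 3 -> ACC=5
Event 3 (EXEC): [MAIN] PC=2: INC 5 -> ACC=10
Event 4 (EXEC): [MAIN] PC=3: INC 5 -> ACC=15
Event 5 (EXEC): [MAIN] PC=4: INC 3 -> ACC=18
Event 6 (EXEC): [MAIN] PC=5: HALT

Answer: 18 MAIN 0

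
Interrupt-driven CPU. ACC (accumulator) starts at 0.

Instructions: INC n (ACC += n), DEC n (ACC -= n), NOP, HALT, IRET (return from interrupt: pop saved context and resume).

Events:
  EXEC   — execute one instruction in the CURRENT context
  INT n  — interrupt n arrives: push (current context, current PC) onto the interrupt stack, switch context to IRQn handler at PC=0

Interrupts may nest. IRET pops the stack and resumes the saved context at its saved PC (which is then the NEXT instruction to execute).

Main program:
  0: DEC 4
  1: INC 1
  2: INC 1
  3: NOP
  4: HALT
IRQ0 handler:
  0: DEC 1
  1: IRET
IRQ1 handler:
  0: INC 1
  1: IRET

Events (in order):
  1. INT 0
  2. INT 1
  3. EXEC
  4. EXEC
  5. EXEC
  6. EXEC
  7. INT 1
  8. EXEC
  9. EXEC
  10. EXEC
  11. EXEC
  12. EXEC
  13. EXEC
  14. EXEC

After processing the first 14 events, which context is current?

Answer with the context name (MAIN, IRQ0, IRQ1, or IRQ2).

Event 1 (INT 0): INT 0 arrives: push (MAIN, PC=0), enter IRQ0 at PC=0 (depth now 1)
Event 2 (INT 1): INT 1 arrives: push (IRQ0, PC=0), enter IRQ1 at PC=0 (depth now 2)
Event 3 (EXEC): [IRQ1] PC=0: INC 1 -> ACC=1
Event 4 (EXEC): [IRQ1] PC=1: IRET -> resume IRQ0 at PC=0 (depth now 1)
Event 5 (EXEC): [IRQ0] PC=0: DEC 1 -> ACC=0
Event 6 (EXEC): [IRQ0] PC=1: IRET -> resume MAIN at PC=0 (depth now 0)
Event 7 (INT 1): INT 1 arrives: push (MAIN, PC=0), enter IRQ1 at PC=0 (depth now 1)
Event 8 (EXEC): [IRQ1] PC=0: INC 1 -> ACC=1
Event 9 (EXEC): [IRQ1] PC=1: IRET -> resume MAIN at PC=0 (depth now 0)
Event 10 (EXEC): [MAIN] PC=0: DEC 4 -> ACC=-3
Event 11 (EXEC): [MAIN] PC=1: INC 1 -> ACC=-2
Event 12 (EXEC): [MAIN] PC=2: INC 1 -> ACC=-1
Event 13 (EXEC): [MAIN] PC=3: NOP
Event 14 (EXEC): [MAIN] PC=4: HALT

Answer: MAIN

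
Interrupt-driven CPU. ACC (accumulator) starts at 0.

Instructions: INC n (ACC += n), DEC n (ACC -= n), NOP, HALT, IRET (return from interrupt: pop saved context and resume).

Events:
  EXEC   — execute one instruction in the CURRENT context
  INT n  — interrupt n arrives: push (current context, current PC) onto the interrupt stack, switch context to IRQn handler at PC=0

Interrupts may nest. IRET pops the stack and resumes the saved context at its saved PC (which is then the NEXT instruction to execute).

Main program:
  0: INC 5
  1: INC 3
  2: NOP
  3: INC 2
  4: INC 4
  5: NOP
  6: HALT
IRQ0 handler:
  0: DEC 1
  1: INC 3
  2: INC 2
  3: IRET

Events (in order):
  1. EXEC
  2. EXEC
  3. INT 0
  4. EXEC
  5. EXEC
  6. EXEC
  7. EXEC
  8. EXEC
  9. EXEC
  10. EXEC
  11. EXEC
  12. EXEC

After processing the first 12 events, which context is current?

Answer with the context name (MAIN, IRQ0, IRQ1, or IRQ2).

Answer: MAIN

Derivation:
Event 1 (EXEC): [MAIN] PC=0: INC 5 -> ACC=5
Event 2 (EXEC): [MAIN] PC=1: INC 3 -> ACC=8
Event 3 (INT 0): INT 0 arrives: push (MAIN, PC=2), enter IRQ0 at PC=0 (depth now 1)
Event 4 (EXEC): [IRQ0] PC=0: DEC 1 -> ACC=7
Event 5 (EXEC): [IRQ0] PC=1: INC 3 -> ACC=10
Event 6 (EXEC): [IRQ0] PC=2: INC 2 -> ACC=12
Event 7 (EXEC): [IRQ0] PC=3: IRET -> resume MAIN at PC=2 (depth now 0)
Event 8 (EXEC): [MAIN] PC=2: NOP
Event 9 (EXEC): [MAIN] PC=3: INC 2 -> ACC=14
Event 10 (EXEC): [MAIN] PC=4: INC 4 -> ACC=18
Event 11 (EXEC): [MAIN] PC=5: NOP
Event 12 (EXEC): [MAIN] PC=6: HALT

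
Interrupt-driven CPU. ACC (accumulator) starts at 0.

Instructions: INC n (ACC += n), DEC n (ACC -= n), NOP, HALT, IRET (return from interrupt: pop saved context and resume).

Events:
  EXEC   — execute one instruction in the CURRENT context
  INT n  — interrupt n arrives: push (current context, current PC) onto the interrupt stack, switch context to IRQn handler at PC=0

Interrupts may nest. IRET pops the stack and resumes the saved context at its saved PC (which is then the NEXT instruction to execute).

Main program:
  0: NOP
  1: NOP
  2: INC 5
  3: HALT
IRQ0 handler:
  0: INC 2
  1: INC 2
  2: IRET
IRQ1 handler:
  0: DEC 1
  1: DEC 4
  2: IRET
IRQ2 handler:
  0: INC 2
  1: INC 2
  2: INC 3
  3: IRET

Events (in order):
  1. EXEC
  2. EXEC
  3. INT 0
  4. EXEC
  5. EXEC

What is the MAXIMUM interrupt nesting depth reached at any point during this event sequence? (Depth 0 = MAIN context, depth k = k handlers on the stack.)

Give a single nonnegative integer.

Event 1 (EXEC): [MAIN] PC=0: NOP [depth=0]
Event 2 (EXEC): [MAIN] PC=1: NOP [depth=0]
Event 3 (INT 0): INT 0 arrives: push (MAIN, PC=2), enter IRQ0 at PC=0 (depth now 1) [depth=1]
Event 4 (EXEC): [IRQ0] PC=0: INC 2 -> ACC=2 [depth=1]
Event 5 (EXEC): [IRQ0] PC=1: INC 2 -> ACC=4 [depth=1]
Max depth observed: 1

Answer: 1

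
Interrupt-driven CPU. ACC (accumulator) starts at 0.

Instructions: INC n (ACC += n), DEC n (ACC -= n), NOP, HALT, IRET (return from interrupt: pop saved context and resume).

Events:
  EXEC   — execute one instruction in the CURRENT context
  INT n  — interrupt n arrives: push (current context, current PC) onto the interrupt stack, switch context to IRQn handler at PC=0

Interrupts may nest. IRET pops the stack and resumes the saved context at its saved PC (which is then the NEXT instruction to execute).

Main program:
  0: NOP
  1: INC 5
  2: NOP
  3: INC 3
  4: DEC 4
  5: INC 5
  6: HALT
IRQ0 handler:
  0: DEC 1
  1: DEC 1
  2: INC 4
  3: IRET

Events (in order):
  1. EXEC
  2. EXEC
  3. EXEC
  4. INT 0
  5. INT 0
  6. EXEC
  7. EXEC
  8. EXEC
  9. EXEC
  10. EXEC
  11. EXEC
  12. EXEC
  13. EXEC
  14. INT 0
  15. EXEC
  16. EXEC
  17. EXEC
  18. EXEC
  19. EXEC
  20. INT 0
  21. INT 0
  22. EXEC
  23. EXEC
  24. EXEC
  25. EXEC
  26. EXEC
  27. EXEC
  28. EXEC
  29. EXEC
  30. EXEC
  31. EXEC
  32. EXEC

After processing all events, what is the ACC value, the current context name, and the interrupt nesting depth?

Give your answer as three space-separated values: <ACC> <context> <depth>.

Answer: 19 MAIN 0

Derivation:
Event 1 (EXEC): [MAIN] PC=0: NOP
Event 2 (EXEC): [MAIN] PC=1: INC 5 -> ACC=5
Event 3 (EXEC): [MAIN] PC=2: NOP
Event 4 (INT 0): INT 0 arrives: push (MAIN, PC=3), enter IRQ0 at PC=0 (depth now 1)
Event 5 (INT 0): INT 0 arrives: push (IRQ0, PC=0), enter IRQ0 at PC=0 (depth now 2)
Event 6 (EXEC): [IRQ0] PC=0: DEC 1 -> ACC=4
Event 7 (EXEC): [IRQ0] PC=1: DEC 1 -> ACC=3
Event 8 (EXEC): [IRQ0] PC=2: INC 4 -> ACC=7
Event 9 (EXEC): [IRQ0] PC=3: IRET -> resume IRQ0 at PC=0 (depth now 1)
Event 10 (EXEC): [IRQ0] PC=0: DEC 1 -> ACC=6
Event 11 (EXEC): [IRQ0] PC=1: DEC 1 -> ACC=5
Event 12 (EXEC): [IRQ0] PC=2: INC 4 -> ACC=9
Event 13 (EXEC): [IRQ0] PC=3: IRET -> resume MAIN at PC=3 (depth now 0)
Event 14 (INT 0): INT 0 arrives: push (MAIN, PC=3), enter IRQ0 at PC=0 (depth now 1)
Event 15 (EXEC): [IRQ0] PC=0: DEC 1 -> ACC=8
Event 16 (EXEC): [IRQ0] PC=1: DEC 1 -> ACC=7
Event 17 (EXEC): [IRQ0] PC=2: INC 4 -> ACC=11
Event 18 (EXEC): [IRQ0] PC=3: IRET -> resume MAIN at PC=3 (depth now 0)
Event 19 (EXEC): [MAIN] PC=3: INC 3 -> ACC=14
Event 20 (INT 0): INT 0 arrives: push (MAIN, PC=4), enter IRQ0 at PC=0 (depth now 1)
Event 21 (INT 0): INT 0 arrives: push (IRQ0, PC=0), enter IRQ0 at PC=0 (depth now 2)
Event 22 (EXEC): [IRQ0] PC=0: DEC 1 -> ACC=13
Event 23 (EXEC): [IRQ0] PC=1: DEC 1 -> ACC=12
Event 24 (EXEC): [IRQ0] PC=2: INC 4 -> ACC=16
Event 25 (EXEC): [IRQ0] PC=3: IRET -> resume IRQ0 at PC=0 (depth now 1)
Event 26 (EXEC): [IRQ0] PC=0: DEC 1 -> ACC=15
Event 27 (EXEC): [IRQ0] PC=1: DEC 1 -> ACC=14
Event 28 (EXEC): [IRQ0] PC=2: INC 4 -> ACC=18
Event 29 (EXEC): [IRQ0] PC=3: IRET -> resume MAIN at PC=4 (depth now 0)
Event 30 (EXEC): [MAIN] PC=4: DEC 4 -> ACC=14
Event 31 (EXEC): [MAIN] PC=5: INC 5 -> ACC=19
Event 32 (EXEC): [MAIN] PC=6: HALT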